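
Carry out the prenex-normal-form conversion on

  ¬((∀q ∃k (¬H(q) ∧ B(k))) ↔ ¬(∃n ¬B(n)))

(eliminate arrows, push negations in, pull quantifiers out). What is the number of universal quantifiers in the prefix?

First replace A → B with ¬A ∨ B; A ↔ B as (¬A ∨ B) ∧ (¬B ∨ A).
  ¬((¬(∀q ∃k (¬H(q) ∧ B(k))) ∨ ¬(∃n ¬B(n))) ∧ (¬¬(∃n ¬B(n)) ∨ (∀q ∃k (¬H(q) ∧ B(k)))))
Drive negations inward (¬∀x A ≡ ∃x ¬A, ¬∃x A ≡ ∀x ¬A, De Morgan for ∧/∨):
  (∀q ∃k (¬H(q) ∧ B(k))) ∧ (∃n ¬B(n)) ∨ (∀n B(n)) ∧ (∃q ∀k (H(q) ∨ ¬B(k)))
Rename bound variables to avoid capture: n↦w, q↦u1, k↦p.
  (∀q ∃k (¬H(q) ∧ B(k))) ∧ (∃n ¬B(n)) ∨ (∀w B(w)) ∧ (∃u1 ∀p (H(u1) ∨ ¬B(p)))
Pull the quantifiers to the front (each side's bound variable is not free in the other side):
  ∀q ∃k ∃n ∀w ∃u1 ∀p (¬H(q) ∧ B(k) ∧ ¬B(n) ∨ B(w) ∧ (H(u1) ∨ ¬B(p)))
The prefix is ∀q ∃k ∃n ∀w ∃u1 ∀p: 3 universal, 3 existential.

3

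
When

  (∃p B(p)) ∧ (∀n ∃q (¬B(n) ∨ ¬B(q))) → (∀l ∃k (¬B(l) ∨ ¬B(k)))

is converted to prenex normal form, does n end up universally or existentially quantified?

existential

Rewrite implications/biconditionals: A → B as ¬A ∨ B.
  ¬((∃p B(p)) ∧ (∀n ∃q (¬B(n) ∨ ¬B(q)))) ∨ (∀l ∃k (¬B(l) ∨ ¬B(k)))
Drive negations inward (¬∀x A ≡ ∃x ¬A, ¬∃x A ≡ ∀x ¬A, De Morgan for ∧/∨):
  (∀p ¬B(p)) ∨ (∃n ∀q (B(n) ∧ B(q))) ∨ (∀l ∃k (¬B(l) ∨ ¬B(k)))
Extract every quantifier outward, since the variables are now distinct and don't occur free across branches:
  ∀p ∃n ∀q ∀l ∃k (¬B(p) ∨ B(n) ∧ B(q) ∨ ¬B(l) ∨ ¬B(k))
The quantifier ∀n sits under an odd number of negations (counting the antecedent side of each →), so it flips to ∃n.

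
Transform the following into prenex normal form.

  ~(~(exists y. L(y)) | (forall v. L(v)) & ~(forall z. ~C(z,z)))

Push ¬ through the quantifiers and connectives to reach negation normal form:
  (exists y. L(y)) & ((exists v. ~L(v)) | (forall z. ~C(z,z)))
All bound variables are already distinct, so no renaming is needed.
Extract every quantifier outward, since the variables are now distinct and don't occur free across branches:
  exists y. exists v. forall z. (L(y) & (~L(v) | ~C(z,z)))

exists y. exists v. forall z. (L(y) & (~L(v) | ~C(z,z)))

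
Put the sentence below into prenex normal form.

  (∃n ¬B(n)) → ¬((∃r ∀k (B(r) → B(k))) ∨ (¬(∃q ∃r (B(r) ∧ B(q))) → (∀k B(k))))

Eliminate → and ↔ using ¬ and ∨.
  ¬(∃n ¬B(n)) ∨ ¬((∃r ∀k (¬B(r) ∨ B(k))) ∨ ¬¬(∃q ∃r (B(r) ∧ B(q))) ∨ (∀k B(k)))
Move each ¬ inward, flipping quantifiers it crosses:
  (∀n B(n)) ∨ (∀r ∃k (B(r) ∧ ¬B(k))) ∧ (∀q ∀r (¬B(r) ∨ ¬B(q))) ∧ (∃k ¬B(k))
Give each quantifier a distinct variable: r↦z, k↦p.
  (∀n B(n)) ∨ (∀r ∃k (B(r) ∧ ¬B(k))) ∧ (∀q ∀z (¬B(z) ∨ ¬B(q))) ∧ (∃p ¬B(p))
Extract every quantifier outward, since the variables are now distinct and don't occur free across branches:
  ∀n ∀r ∃k ∀q ∀z ∃p (B(n) ∨ B(r) ∧ ¬B(k) ∧ (¬B(z) ∨ ¬B(q)) ∧ ¬B(p))

∀n ∀r ∃k ∀q ∀z ∃p (B(n) ∨ B(r) ∧ ¬B(k) ∧ (¬B(z) ∨ ¬B(q)) ∧ ¬B(p))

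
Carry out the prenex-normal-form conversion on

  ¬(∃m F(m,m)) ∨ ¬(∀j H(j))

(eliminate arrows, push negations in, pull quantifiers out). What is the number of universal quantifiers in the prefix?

Push ¬ through the quantifiers and connectives to reach negation normal form:
  (∀m ¬F(m,m)) ∨ (∃j ¬H(j))
Finally move all quantifiers to the prefix:
  ∀m ∃j (¬F(m,m) ∨ ¬H(j))
The prefix is ∀m ∃j: 1 universal, 1 existential.

1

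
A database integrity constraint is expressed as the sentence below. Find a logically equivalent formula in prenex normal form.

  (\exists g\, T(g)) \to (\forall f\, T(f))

Eliminate → and ↔ using ¬ and ∨.
  \neg (\exists g\, T(g)) \lor (\forall f\, T(f))
Drive negations inward (¬∀x A ≡ ∃x ¬A, ¬∃x A ≡ ∀x ¬A, De Morgan for ∧/∨):
  (\forall g\, \neg T(g)) \lor (\forall f\, T(f))
All bound variables are already distinct, so no renaming is needed.
Extract every quantifier outward, since the variables are now distinct and don't occur free across branches:
  \forall g\, \forall f\, (\neg T(g) \lor T(f))

\forall g\, \forall f\, (\neg T(g) \lor T(f))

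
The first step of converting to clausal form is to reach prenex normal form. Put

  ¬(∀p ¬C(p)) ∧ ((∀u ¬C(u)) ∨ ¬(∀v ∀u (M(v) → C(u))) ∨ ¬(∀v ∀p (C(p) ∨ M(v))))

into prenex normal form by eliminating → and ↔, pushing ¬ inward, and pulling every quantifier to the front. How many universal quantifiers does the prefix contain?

Eliminate → and ↔ using ¬ and ∨.
  ¬(∀p ¬C(p)) ∧ ((∀u ¬C(u)) ∨ ¬(∀v ∀u (¬M(v) ∨ C(u))) ∨ ¬(∀v ∀p (C(p) ∨ M(v))))
Drive negations inward (¬∀x A ≡ ∃x ¬A, ¬∃x A ≡ ∀x ¬A, De Morgan for ∧/∨):
  (∃p C(p)) ∧ ((∀u ¬C(u)) ∨ (∃v ∃u (M(v) ∧ ¬C(u))) ∨ (∃v ∃p (¬C(p) ∧ ¬M(v))))
Give each quantifier a distinct variable: u↦w, v↦w1, p↦b.
  (∃p C(p)) ∧ ((∀u ¬C(u)) ∨ (∃v ∃w (M(v) ∧ ¬C(w))) ∨ (∃w1 ∃b (¬C(b) ∧ ¬M(w1))))
Finally move all quantifiers to the prefix:
  ∃p ∀u ∃v ∃w ∃w1 ∃b (C(p) ∧ (¬C(u) ∨ M(v) ∧ ¬C(w) ∨ ¬C(b) ∧ ¬M(w1)))
The prefix is ∃p ∀u ∃v ∃w ∃w1 ∃b: 1 universal, 5 existential.

1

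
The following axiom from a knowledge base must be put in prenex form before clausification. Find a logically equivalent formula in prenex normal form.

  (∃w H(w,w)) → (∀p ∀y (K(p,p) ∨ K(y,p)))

∀w ∀p ∀y (¬H(w,w) ∨ K(p,p) ∨ K(y,p))

Eliminate → and ↔ using ¬ and ∨.
  ¬(∃w H(w,w)) ∨ (∀p ∀y (K(p,p) ∨ K(y,p)))
Drive negations inward (¬∀x A ≡ ∃x ¬A, ¬∃x A ≡ ∀x ¬A, De Morgan for ∧/∨):
  (∀w ¬H(w,w)) ∨ (∀p ∀y (K(p,p) ∨ K(y,p)))
All bound variables are already distinct, so no renaming is needed.
Finally move all quantifiers to the prefix:
  ∀w ∀p ∀y (¬H(w,w) ∨ K(p,p) ∨ K(y,p))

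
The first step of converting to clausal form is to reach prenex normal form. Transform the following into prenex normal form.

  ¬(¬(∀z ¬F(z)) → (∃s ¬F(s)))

∃z ∀s (F(z) ∧ F(s))

First replace A → B with ¬A ∨ B.
  ¬(¬¬(∀z ¬F(z)) ∨ (∃s ¬F(s)))
Drive negations inward (¬∀x A ≡ ∃x ¬A, ¬∃x A ≡ ∀x ¬A, De Morgan for ∧/∨):
  (∃z F(z)) ∧ (∀s F(s))
Finally move all quantifiers to the prefix:
  ∃z ∀s (F(z) ∧ F(s))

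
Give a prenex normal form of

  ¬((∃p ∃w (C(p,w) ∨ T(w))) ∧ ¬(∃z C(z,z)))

∀p ∀w ∃z (¬C(p,w) ∧ ¬T(w) ∨ C(z,z))

Move each ¬ inward, flipping quantifiers it crosses:
  (∀p ∀w (¬C(p,w) ∧ ¬T(w))) ∨ (∃z C(z,z))
Finally move all quantifiers to the prefix:
  ∀p ∀w ∃z (¬C(p,w) ∧ ¬T(w) ∨ C(z,z))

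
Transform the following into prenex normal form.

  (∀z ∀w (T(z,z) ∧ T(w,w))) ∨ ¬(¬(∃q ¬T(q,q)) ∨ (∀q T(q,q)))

Move each ¬ inward, flipping quantifiers it crosses:
  (∀z ∀w (T(z,z) ∧ T(w,w))) ∨ (∃q ¬T(q,q)) ∧ (∃q ¬T(q,q))
Standardize variables apart so no two quantifiers bind the same name: q↦s.
  (∀z ∀w (T(z,z) ∧ T(w,w))) ∨ (∃q ¬T(q,q)) ∧ (∃s ¬T(s,s))
Finally move all quantifiers to the prefix:
  ∀z ∀w ∃q ∃s (T(z,z) ∧ T(w,w) ∨ ¬T(q,q) ∧ ¬T(s,s))

∀z ∀w ∃q ∃s (T(z,z) ∧ T(w,w) ∨ ¬T(q,q) ∧ ¬T(s,s))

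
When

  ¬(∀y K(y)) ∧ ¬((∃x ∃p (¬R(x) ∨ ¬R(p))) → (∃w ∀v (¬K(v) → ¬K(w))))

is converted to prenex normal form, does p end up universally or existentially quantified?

Rewrite implications/biconditionals: A → B as ¬A ∨ B.
  ¬(∀y K(y)) ∧ ¬(¬(∃x ∃p (¬R(x) ∨ ¬R(p))) ∨ (∃w ∀v (¬¬K(v) ∨ ¬K(w))))
Push ¬ through the quantifiers and connectives to reach negation normal form:
  (∃y ¬K(y)) ∧ (∃x ∃p (¬R(x) ∨ ¬R(p))) ∧ (∀w ∃v (¬K(v) ∧ K(w)))
Finally move all quantifiers to the prefix:
  ∃y ∃x ∃p ∀w ∃v (¬K(y) ∧ (¬R(x) ∨ ¬R(p)) ∧ ¬K(v) ∧ K(w))
The quantifier ∃p sits under an even number of negations (counting the antecedent side of each →), so it remains existential.

existential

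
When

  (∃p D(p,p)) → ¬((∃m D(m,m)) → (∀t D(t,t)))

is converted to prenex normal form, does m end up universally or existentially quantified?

Eliminate → and ↔ using ¬ and ∨.
  ¬(∃p D(p,p)) ∨ ¬(¬(∃m D(m,m)) ∨ (∀t D(t,t)))
Move each ¬ inward, flipping quantifiers it crosses:
  (∀p ¬D(p,p)) ∨ (∃m D(m,m)) ∧ (∃t ¬D(t,t))
Extract every quantifier outward, since the variables are now distinct and don't occur free across branches:
  ∀p ∃m ∃t (¬D(p,p) ∨ D(m,m) ∧ ¬D(t,t))
The quantifier ∃m sits under an even number of negations (counting the antecedent side of each →), so it remains existential.

existential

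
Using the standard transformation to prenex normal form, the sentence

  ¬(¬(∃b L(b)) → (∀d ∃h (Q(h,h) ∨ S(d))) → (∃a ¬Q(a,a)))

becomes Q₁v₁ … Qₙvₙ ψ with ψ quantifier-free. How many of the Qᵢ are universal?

Rewrite implications/biconditionals: A → B as ¬A ∨ B.
  ¬(¬¬(∃b L(b)) ∨ ¬(∀d ∃h (Q(h,h) ∨ S(d))) ∨ (∃a ¬Q(a,a)))
Drive negations inward (¬∀x A ≡ ∃x ¬A, ¬∃x A ≡ ∀x ¬A, De Morgan for ∧/∨):
  (∀b ¬L(b)) ∧ (∀d ∃h (Q(h,h) ∨ S(d))) ∧ (∀a Q(a,a))
All bound variables are already distinct, so no renaming is needed.
Finally move all quantifiers to the prefix:
  ∀b ∀d ∃h ∀a (¬L(b) ∧ (Q(h,h) ∨ S(d)) ∧ Q(a,a))
The prefix is ∀b ∀d ∃h ∀a: 3 universal, 1 existential.

3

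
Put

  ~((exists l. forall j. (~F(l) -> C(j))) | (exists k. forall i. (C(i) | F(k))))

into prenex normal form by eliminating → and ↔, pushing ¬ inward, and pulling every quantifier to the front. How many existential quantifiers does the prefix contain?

2

Eliminate → and ↔ using ¬ and ∨.
  ~((exists l. forall j. (~~F(l) | C(j))) | (exists k. forall i. (C(i) | F(k))))
Push ¬ through the quantifiers and connectives to reach negation normal form:
  (forall l. exists j. (~F(l) & ~C(j))) & (forall k. exists i. (~C(i) & ~F(k)))
All bound variables are already distinct, so no renaming is needed.
Finally move all quantifiers to the prefix:
  forall l. exists j. forall k. exists i. (~F(l) & ~C(j) & ~C(i) & ~F(k))
The prefix is forall l exists j forall k exists i: 2 universal, 2 existential.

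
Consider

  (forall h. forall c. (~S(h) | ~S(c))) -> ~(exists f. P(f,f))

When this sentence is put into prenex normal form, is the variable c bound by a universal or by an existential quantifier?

Rewrite implications/biconditionals: A → B as ¬A ∨ B.
  ~(forall h. forall c. (~S(h) | ~S(c))) | ~(exists f. P(f,f))
Move each ¬ inward, flipping quantifiers it crosses:
  (exists h. exists c. (S(h) & S(c))) | (forall f. ~P(f,f))
All bound variables are already distinct, so no renaming is needed.
Finally move all quantifiers to the prefix:
  exists h. exists c. forall f. (S(h) & S(c) | ~P(f,f))
The quantifier forall c sits under an odd number of negations (counting the antecedent side of each →), so it flips to exists c.

existential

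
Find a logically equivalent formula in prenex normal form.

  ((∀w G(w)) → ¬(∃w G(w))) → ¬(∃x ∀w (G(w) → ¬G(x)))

∀w ∃a ∀x ∃z1 (G(w) ∧ G(a) ∨ G(z1) ∧ G(x))

Eliminate → and ↔ using ¬ and ∨.
  ¬(¬(∀w G(w)) ∨ ¬(∃w G(w))) ∨ ¬(∃x ∀w (¬G(w) ∨ ¬G(x)))
Move each ¬ inward, flipping quantifiers it crosses:
  (∀w G(w)) ∧ (∃w G(w)) ∨ (∀x ∃w (G(w) ∧ G(x)))
Give each quantifier a distinct variable: w↦a, w↦z1.
  (∀w G(w)) ∧ (∃a G(a)) ∨ (∀x ∃z1 (G(z1) ∧ G(x)))
Extract every quantifier outward, since the variables are now distinct and don't occur free across branches:
  ∀w ∃a ∀x ∃z1 (G(w) ∧ G(a) ∨ G(z1) ∧ G(x))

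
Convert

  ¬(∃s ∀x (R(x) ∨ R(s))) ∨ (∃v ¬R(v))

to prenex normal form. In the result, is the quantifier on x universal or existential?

Drive negations inward (¬∀x A ≡ ∃x ¬A, ¬∃x A ≡ ∀x ¬A, De Morgan for ∧/∨):
  (∀s ∃x (¬R(x) ∧ ¬R(s))) ∨ (∃v ¬R(v))
Pull the quantifiers to the front (each side's bound variable is not free in the other side):
  ∀s ∃x ∃v (¬R(x) ∧ ¬R(s) ∨ ¬R(v))
The quantifier ∀x sits under an odd number of negations, so it flips to ∃x.

existential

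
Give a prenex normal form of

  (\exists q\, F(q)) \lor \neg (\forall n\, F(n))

\exists q\, \exists n\, (F(q) \lor \neg F(n))

Push ¬ through the quantifiers and connectives to reach negation normal form:
  (\exists q\, F(q)) \lor (\exists n\, \neg F(n))
All bound variables are already distinct, so no renaming is needed.
Pull the quantifiers to the front (each side's bound variable is not free in the other side):
  \exists q\, \exists n\, (F(q) \lor \neg F(n))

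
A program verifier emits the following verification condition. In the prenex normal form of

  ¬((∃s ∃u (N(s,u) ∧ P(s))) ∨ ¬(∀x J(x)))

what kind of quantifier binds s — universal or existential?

universal

Drive negations inward (¬∀x A ≡ ∃x ¬A, ¬∃x A ≡ ∀x ¬A, De Morgan for ∧/∨):
  (∀s ∀u (¬N(s,u) ∨ ¬P(s))) ∧ (∀x J(x))
All bound variables are already distinct, so no renaming is needed.
Pull the quantifiers to the front (each side's bound variable is not free in the other side):
  ∀s ∀u ∀x ((¬N(s,u) ∨ ¬P(s)) ∧ J(x))
The quantifier ∃s sits under an odd number of negations, so it flips to ∀s.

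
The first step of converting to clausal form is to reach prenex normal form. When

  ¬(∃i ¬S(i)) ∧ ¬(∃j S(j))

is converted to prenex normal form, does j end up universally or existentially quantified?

universal

Push ¬ through the quantifiers and connectives to reach negation normal form:
  (∀i S(i)) ∧ (∀j ¬S(j))
All bound variables are already distinct, so no renaming is needed.
Finally move all quantifiers to the prefix:
  ∀i ∀j (S(i) ∧ ¬S(j))
The quantifier ∃j sits under an odd number of negations, so it flips to ∀j.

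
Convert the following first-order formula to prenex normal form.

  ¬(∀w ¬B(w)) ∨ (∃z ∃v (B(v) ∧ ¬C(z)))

∃w ∃z ∃v (B(w) ∨ B(v) ∧ ¬C(z))

Push ¬ through the quantifiers and connectives to reach negation normal form:
  (∃w B(w)) ∨ (∃z ∃v (B(v) ∧ ¬C(z)))
All bound variables are already distinct, so no renaming is needed.
Extract every quantifier outward, since the variables are now distinct and don't occur free across branches:
  ∃w ∃z ∃v (B(w) ∨ B(v) ∧ ¬C(z))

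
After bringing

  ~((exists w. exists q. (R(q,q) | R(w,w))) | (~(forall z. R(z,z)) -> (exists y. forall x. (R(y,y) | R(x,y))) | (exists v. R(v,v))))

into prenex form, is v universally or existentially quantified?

First replace A → B with ¬A ∨ B.
  ~((exists w. exists q. (R(q,q) | R(w,w))) | ~~(forall z. R(z,z)) | (exists y. forall x. (R(y,y) | R(x,y))) | (exists v. R(v,v)))
Push ¬ through the quantifiers and connectives to reach negation normal form:
  (forall w. forall q. (~R(q,q) & ~R(w,w))) & (exists z. ~R(z,z)) & (forall y. exists x. (~R(y,y) & ~R(x,y))) & (forall v. ~R(v,v))
All bound variables are already distinct, so no renaming is needed.
Pull the quantifiers to the front (each side's bound variable is not free in the other side):
  forall w. forall q. exists z. forall y. exists x. forall v. (~R(q,q) & ~R(w,w) & ~R(z,z) & ~R(y,y) & ~R(x,y) & ~R(v,v))
The quantifier exists v sits under an odd number of negations (counting the antecedent side of each →), so it flips to forall v.

universal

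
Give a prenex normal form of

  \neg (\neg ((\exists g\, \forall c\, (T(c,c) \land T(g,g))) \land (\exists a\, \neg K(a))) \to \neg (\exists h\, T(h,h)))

\forall g\, \exists c\, \forall a\, \exists h\, ((\neg T(c,c) \lor \neg T(g,g) \lor K(a)) \land T(h,h))

Rewrite implications/biconditionals: A → B as ¬A ∨ B.
  \neg (\neg \neg ((\exists g\, \forall c\, (T(c,c) \land T(g,g))) \land (\exists a\, \neg K(a))) \lor \neg (\exists h\, T(h,h)))
Push ¬ through the quantifiers and connectives to reach negation normal form:
  ((\forall g\, \exists c\, (\neg T(c,c) \lor \neg T(g,g))) \lor (\forall a\, K(a))) \land (\exists h\, T(h,h))
All bound variables are already distinct, so no renaming is needed.
Extract every quantifier outward, since the variables are now distinct and don't occur free across branches:
  \forall g\, \exists c\, \forall a\, \exists h\, ((\neg T(c,c) \lor \neg T(g,g) \lor K(a)) \land T(h,h))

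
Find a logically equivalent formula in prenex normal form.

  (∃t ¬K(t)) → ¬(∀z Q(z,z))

∀t ∃z (K(t) ∨ ¬Q(z,z))

Eliminate → and ↔ using ¬ and ∨.
  ¬(∃t ¬K(t)) ∨ ¬(∀z Q(z,z))
Push ¬ through the quantifiers and connectives to reach negation normal form:
  (∀t K(t)) ∨ (∃z ¬Q(z,z))
All bound variables are already distinct, so no renaming is needed.
Pull the quantifiers to the front (each side's bound variable is not free in the other side):
  ∀t ∃z (K(t) ∨ ¬Q(z,z))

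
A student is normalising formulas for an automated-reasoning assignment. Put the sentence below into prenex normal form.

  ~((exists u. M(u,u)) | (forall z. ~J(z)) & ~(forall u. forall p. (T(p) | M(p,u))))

forall u. exists z. forall w. forall p. (~M(u,u) & (J(z) | T(p) | M(p,w)))

Move each ¬ inward, flipping quantifiers it crosses:
  (forall u. ~M(u,u)) & ((exists z. J(z)) | (forall u. forall p. (T(p) | M(p,u))))
Rename bound variables to avoid capture: u↦w.
  (forall u. ~M(u,u)) & ((exists z. J(z)) | (forall w. forall p. (T(p) | M(p,w))))
Extract every quantifier outward, since the variables are now distinct and don't occur free across branches:
  forall u. exists z. forall w. forall p. (~M(u,u) & (J(z) | T(p) | M(p,w)))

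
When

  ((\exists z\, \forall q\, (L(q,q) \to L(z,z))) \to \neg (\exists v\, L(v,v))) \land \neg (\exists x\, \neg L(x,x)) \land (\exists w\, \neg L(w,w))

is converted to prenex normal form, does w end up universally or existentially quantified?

Eliminate → and ↔ using ¬ and ∨.
  (\neg (\exists z\, \forall q\, (\neg L(q,q) \lor L(z,z))) \lor \neg (\exists v\, L(v,v))) \land \neg (\exists x\, \neg L(x,x)) \land (\exists w\, \neg L(w,w))
Move each ¬ inward, flipping quantifiers it crosses:
  ((\forall z\, \exists q\, (L(q,q) \land \neg L(z,z))) \lor (\forall v\, \neg L(v,v))) \land (\forall x\, L(x,x)) \land (\exists w\, \neg L(w,w))
All bound variables are already distinct, so no renaming is needed.
Finally move all quantifiers to the prefix:
  \forall z\, \exists q\, \forall v\, \forall x\, \exists w\, ((L(q,q) \land \neg L(z,z) \lor \neg L(v,v)) \land L(x,x) \land \neg L(w,w))
The quantifier \exists w sits under an even number of negations (counting the antecedent side of each →), so it remains existential.

existential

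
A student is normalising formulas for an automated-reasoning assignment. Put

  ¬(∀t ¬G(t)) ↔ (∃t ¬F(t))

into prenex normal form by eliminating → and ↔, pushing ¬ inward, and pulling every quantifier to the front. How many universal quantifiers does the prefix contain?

Rewrite implications/biconditionals: A → B as ¬A ∨ B; A ↔ B as (¬A ∨ B) ∧ (¬B ∨ A).
  (¬¬(∀t ¬G(t)) ∨ (∃t ¬F(t))) ∧ (¬(∃t ¬F(t)) ∨ ¬(∀t ¬G(t)))
Push ¬ through the quantifiers and connectives to reach negation normal form:
  ((∀t ¬G(t)) ∨ (∃t ¬F(t))) ∧ ((∀t F(t)) ∨ (∃t G(t)))
Standardize variables apart so no two quantifiers bind the same name: t↦p, t↦u1, t↦a.
  ((∀t ¬G(t)) ∨ (∃p ¬F(p))) ∧ ((∀u1 F(u1)) ∨ (∃a G(a)))
Pull the quantifiers to the front (each side's bound variable is not free in the other side):
  ∀t ∃p ∀u1 ∃a ((¬G(t) ∨ ¬F(p)) ∧ (F(u1) ∨ G(a)))
The prefix is ∀t ∃p ∀u1 ∃a: 2 universal, 2 existential.

2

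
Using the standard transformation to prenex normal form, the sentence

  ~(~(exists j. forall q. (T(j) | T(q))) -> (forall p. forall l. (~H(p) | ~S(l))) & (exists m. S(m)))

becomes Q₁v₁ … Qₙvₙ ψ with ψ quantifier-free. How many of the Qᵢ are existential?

First replace A → B with ¬A ∨ B.
  ~(~~(exists j. forall q. (T(j) | T(q))) | (forall p. forall l. (~H(p) | ~S(l))) & (exists m. S(m)))
Push ¬ through the quantifiers and connectives to reach negation normal form:
  (forall j. exists q. (~T(j) & ~T(q))) & ((exists p. exists l. (H(p) & S(l))) | (forall m. ~S(m)))
All bound variables are already distinct, so no renaming is needed.
Pull the quantifiers to the front (each side's bound variable is not free in the other side):
  forall j. exists q. exists p. exists l. forall m. (~T(j) & ~T(q) & (H(p) & S(l) | ~S(m)))
The prefix is forall j exists q exists p exists l forall m: 2 universal, 3 existential.

3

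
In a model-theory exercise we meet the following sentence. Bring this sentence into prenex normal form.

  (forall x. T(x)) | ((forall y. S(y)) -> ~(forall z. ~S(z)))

Eliminate → and ↔ using ¬ and ∨.
  (forall x. T(x)) | ~(forall y. S(y)) | ~(forall z. ~S(z))
Move each ¬ inward, flipping quantifiers it crosses:
  (forall x. T(x)) | (exists y. ~S(y)) | (exists z. S(z))
All bound variables are already distinct, so no renaming is needed.
Extract every quantifier outward, since the variables are now distinct and don't occur free across branches:
  forall x. exists y. exists z. (T(x) | ~S(y) | S(z))

forall x. exists y. exists z. (T(x) | ~S(y) | S(z))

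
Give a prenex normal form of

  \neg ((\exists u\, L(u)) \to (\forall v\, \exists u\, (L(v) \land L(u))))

\exists u\, \exists v\, \forall y\, (L(u) \land (\neg L(v) \lor \neg L(y)))

Rewrite implications/biconditionals: A → B as ¬A ∨ B.
  \neg (\neg (\exists u\, L(u)) \lor (\forall v\, \exists u\, (L(v) \land L(u))))
Move each ¬ inward, flipping quantifiers it crosses:
  (\exists u\, L(u)) \land (\exists v\, \forall u\, (\neg L(v) \lor \neg L(u)))
Give each quantifier a distinct variable: u↦y.
  (\exists u\, L(u)) \land (\exists v\, \forall y\, (\neg L(v) \lor \neg L(y)))
Extract every quantifier outward, since the variables are now distinct and don't occur free across branches:
  \exists u\, \exists v\, \forall y\, (L(u) \land (\neg L(v) \lor \neg L(y)))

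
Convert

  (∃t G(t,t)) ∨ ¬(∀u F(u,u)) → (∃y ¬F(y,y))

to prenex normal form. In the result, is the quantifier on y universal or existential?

existential

Rewrite implications/biconditionals: A → B as ¬A ∨ B.
  ¬((∃t G(t,t)) ∨ ¬(∀u F(u,u))) ∨ (∃y ¬F(y,y))
Push ¬ through the quantifiers and connectives to reach negation normal form:
  (∀t ¬G(t,t)) ∧ (∀u F(u,u)) ∨ (∃y ¬F(y,y))
Finally move all quantifiers to the prefix:
  ∀t ∀u ∃y (¬G(t,t) ∧ F(u,u) ∨ ¬F(y,y))
The quantifier ∃y sits under an even number of negations (counting the antecedent side of each →), so it remains existential.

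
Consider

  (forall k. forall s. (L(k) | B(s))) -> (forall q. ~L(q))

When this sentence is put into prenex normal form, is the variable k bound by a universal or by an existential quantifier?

First replace A → B with ¬A ∨ B.
  ~(forall k. forall s. (L(k) | B(s))) | (forall q. ~L(q))
Move each ¬ inward, flipping quantifiers it crosses:
  (exists k. exists s. (~L(k) & ~B(s))) | (forall q. ~L(q))
All bound variables are already distinct, so no renaming is needed.
Pull the quantifiers to the front (each side's bound variable is not free in the other side):
  exists k. exists s. forall q. (~L(k) & ~B(s) | ~L(q))
The quantifier forall k sits under an odd number of negations (counting the antecedent side of each →), so it flips to exists k.

existential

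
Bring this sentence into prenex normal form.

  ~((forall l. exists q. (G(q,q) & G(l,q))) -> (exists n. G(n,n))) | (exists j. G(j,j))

forall l. exists q. forall n. exists j. (G(q,q) & G(l,q) & ~G(n,n) | G(j,j))

Rewrite implications/biconditionals: A → B as ¬A ∨ B.
  ~(~(forall l. exists q. (G(q,q) & G(l,q))) | (exists n. G(n,n))) | (exists j. G(j,j))
Move each ¬ inward, flipping quantifiers it crosses:
  (forall l. exists q. (G(q,q) & G(l,q))) & (forall n. ~G(n,n)) | (exists j. G(j,j))
Pull the quantifiers to the front (each side's bound variable is not free in the other side):
  forall l. exists q. forall n. exists j. (G(q,q) & G(l,q) & ~G(n,n) | G(j,j))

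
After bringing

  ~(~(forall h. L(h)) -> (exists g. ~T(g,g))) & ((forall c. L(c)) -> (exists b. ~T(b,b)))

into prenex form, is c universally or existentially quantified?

existential

Rewrite implications/biconditionals: A → B as ¬A ∨ B.
  ~(~~(forall h. L(h)) | (exists g. ~T(g,g))) & (~(forall c. L(c)) | (exists b. ~T(b,b)))
Drive negations inward (¬∀x A ≡ ∃x ¬A, ¬∃x A ≡ ∀x ¬A, De Morgan for ∧/∨):
  (exists h. ~L(h)) & (forall g. T(g,g)) & ((exists c. ~L(c)) | (exists b. ~T(b,b)))
Pull the quantifiers to the front (each side's bound variable is not free in the other side):
  exists h. forall g. exists c. exists b. (~L(h) & T(g,g) & (~L(c) | ~T(b,b)))
The quantifier forall c sits under an odd number of negations (counting the antecedent side of each →), so it flips to exists c.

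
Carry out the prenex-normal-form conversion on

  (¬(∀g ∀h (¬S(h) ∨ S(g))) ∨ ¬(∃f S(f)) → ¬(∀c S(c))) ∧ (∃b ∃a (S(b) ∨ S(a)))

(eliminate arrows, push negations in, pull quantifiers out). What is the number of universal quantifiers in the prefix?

First replace A → B with ¬A ∨ B.
  (¬(¬(∀g ∀h (¬S(h) ∨ S(g))) ∨ ¬(∃f S(f))) ∨ ¬(∀c S(c))) ∧ (∃b ∃a (S(b) ∨ S(a)))
Drive negations inward (¬∀x A ≡ ∃x ¬A, ¬∃x A ≡ ∀x ¬A, De Morgan for ∧/∨):
  ((∀g ∀h (¬S(h) ∨ S(g))) ∧ (∃f S(f)) ∨ (∃c ¬S(c))) ∧ (∃b ∃a (S(b) ∨ S(a)))
All bound variables are already distinct, so no renaming is needed.
Extract every quantifier outward, since the variables are now distinct and don't occur free across branches:
  ∀g ∀h ∃f ∃c ∃b ∃a (((¬S(h) ∨ S(g)) ∧ S(f) ∨ ¬S(c)) ∧ (S(b) ∨ S(a)))
The prefix is ∀g ∀h ∃f ∃c ∃b ∃a: 2 universal, 4 existential.

2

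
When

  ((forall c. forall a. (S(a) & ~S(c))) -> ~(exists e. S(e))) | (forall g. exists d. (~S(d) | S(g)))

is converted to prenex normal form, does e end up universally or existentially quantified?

universal

First replace A → B with ¬A ∨ B.
  ~(forall c. forall a. (S(a) & ~S(c))) | ~(exists e. S(e)) | (forall g. exists d. (~S(d) | S(g)))
Push ¬ through the quantifiers and connectives to reach negation normal form:
  (exists c. exists a. (~S(a) | S(c))) | (forall e. ~S(e)) | (forall g. exists d. (~S(d) | S(g)))
All bound variables are already distinct, so no renaming is needed.
Extract every quantifier outward, since the variables are now distinct and don't occur free across branches:
  exists c. exists a. forall e. forall g. exists d. (~S(a) | S(c) | ~S(e) | ~S(d) | S(g))
The quantifier exists e sits under an odd number of negations (counting the antecedent side of each →), so it flips to forall e.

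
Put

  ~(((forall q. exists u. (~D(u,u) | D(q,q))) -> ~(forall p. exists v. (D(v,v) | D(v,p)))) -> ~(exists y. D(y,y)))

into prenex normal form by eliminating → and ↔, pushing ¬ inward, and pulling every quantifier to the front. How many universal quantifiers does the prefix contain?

2

Rewrite implications/biconditionals: A → B as ¬A ∨ B.
  ~(~(~(forall q. exists u. (~D(u,u) | D(q,q))) | ~(forall p. exists v. (D(v,v) | D(v,p)))) | ~(exists y. D(y,y)))
Drive negations inward (¬∀x A ≡ ∃x ¬A, ¬∃x A ≡ ∀x ¬A, De Morgan for ∧/∨):
  ((exists q. forall u. (D(u,u) & ~D(q,q))) | (exists p. forall v. (~D(v,v) & ~D(v,p)))) & (exists y. D(y,y))
All bound variables are already distinct, so no renaming is needed.
Pull the quantifiers to the front (each side's bound variable is not free in the other side):
  exists q. forall u. exists p. forall v. exists y. ((D(u,u) & ~D(q,q) | ~D(v,v) & ~D(v,p)) & D(y,y))
The prefix is exists q forall u exists p forall v exists y: 2 universal, 3 existential.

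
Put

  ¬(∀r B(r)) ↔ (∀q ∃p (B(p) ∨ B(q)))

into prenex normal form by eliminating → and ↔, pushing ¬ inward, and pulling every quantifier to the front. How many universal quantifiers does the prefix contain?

Rewrite implications/biconditionals: A → B as ¬A ∨ B; A ↔ B as (¬A ∨ B) ∧ (¬B ∨ A).
  (¬¬(∀r B(r)) ∨ (∀q ∃p (B(p) ∨ B(q)))) ∧ (¬(∀q ∃p (B(p) ∨ B(q))) ∨ ¬(∀r B(r)))
Move each ¬ inward, flipping quantifiers it crosses:
  ((∀r B(r)) ∨ (∀q ∃p (B(p) ∨ B(q)))) ∧ ((∃q ∀p (¬B(p) ∧ ¬B(q))) ∨ (∃r ¬B(r)))
Give each quantifier a distinct variable: q↦u1, p↦v, r↦y.
  ((∀r B(r)) ∨ (∀q ∃p (B(p) ∨ B(q)))) ∧ ((∃u1 ∀v (¬B(v) ∧ ¬B(u1))) ∨ (∃y ¬B(y)))
Pull the quantifiers to the front (each side's bound variable is not free in the other side):
  ∀r ∀q ∃p ∃u1 ∀v ∃y ((B(r) ∨ B(p) ∨ B(q)) ∧ (¬B(v) ∧ ¬B(u1) ∨ ¬B(y)))
The prefix is ∀r ∀q ∃p ∃u1 ∀v ∃y: 3 universal, 3 existential.

3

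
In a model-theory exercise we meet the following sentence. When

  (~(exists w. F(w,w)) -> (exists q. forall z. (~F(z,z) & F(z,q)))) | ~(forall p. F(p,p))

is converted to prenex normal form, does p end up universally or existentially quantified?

existential

First replace A → B with ¬A ∨ B.
  ~~(exists w. F(w,w)) | (exists q. forall z. (~F(z,z) & F(z,q))) | ~(forall p. F(p,p))
Push ¬ through the quantifiers and connectives to reach negation normal form:
  (exists w. F(w,w)) | (exists q. forall z. (~F(z,z) & F(z,q))) | (exists p. ~F(p,p))
Extract every quantifier outward, since the variables are now distinct and don't occur free across branches:
  exists w. exists q. forall z. exists p. (F(w,w) | ~F(z,z) & F(z,q) | ~F(p,p))
The quantifier forall p sits under an odd number of negations (counting the antecedent side of each →), so it flips to exists p.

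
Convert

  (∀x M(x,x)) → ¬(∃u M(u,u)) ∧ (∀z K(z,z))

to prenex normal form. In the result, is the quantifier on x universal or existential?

Eliminate → and ↔ using ¬ and ∨.
  ¬(∀x M(x,x)) ∨ ¬(∃u M(u,u)) ∧ (∀z K(z,z))
Drive negations inward (¬∀x A ≡ ∃x ¬A, ¬∃x A ≡ ∀x ¬A, De Morgan for ∧/∨):
  (∃x ¬M(x,x)) ∨ (∀u ¬M(u,u)) ∧ (∀z K(z,z))
All bound variables are already distinct, so no renaming is needed.
Extract every quantifier outward, since the variables are now distinct and don't occur free across branches:
  ∃x ∀u ∀z (¬M(x,x) ∨ ¬M(u,u) ∧ K(z,z))
The quantifier ∀x sits under an odd number of negations (counting the antecedent side of each →), so it flips to ∃x.

existential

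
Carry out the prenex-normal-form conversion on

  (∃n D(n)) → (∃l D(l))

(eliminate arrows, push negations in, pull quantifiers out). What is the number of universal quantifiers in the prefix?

1

First replace A → B with ¬A ∨ B.
  ¬(∃n D(n)) ∨ (∃l D(l))
Drive negations inward (¬∀x A ≡ ∃x ¬A, ¬∃x A ≡ ∀x ¬A, De Morgan for ∧/∨):
  (∀n ¬D(n)) ∨ (∃l D(l))
All bound variables are already distinct, so no renaming is needed.
Pull the quantifiers to the front (each side's bound variable is not free in the other side):
  ∀n ∃l (¬D(n) ∨ D(l))
The prefix is ∀n ∃l: 1 universal, 1 existential.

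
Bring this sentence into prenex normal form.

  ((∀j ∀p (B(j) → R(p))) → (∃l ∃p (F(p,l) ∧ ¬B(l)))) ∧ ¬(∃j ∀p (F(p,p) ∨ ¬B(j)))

∃j ∃p ∃l ∃y ∀s ∃c ((B(j) ∧ ¬R(p) ∨ F(y,l) ∧ ¬B(l)) ∧ ¬F(c,c) ∧ B(s))

Eliminate → and ↔ using ¬ and ∨.
  (¬(∀j ∀p (¬B(j) ∨ R(p))) ∨ (∃l ∃p (F(p,l) ∧ ¬B(l)))) ∧ ¬(∃j ∀p (F(p,p) ∨ ¬B(j)))
Drive negations inward (¬∀x A ≡ ∃x ¬A, ¬∃x A ≡ ∀x ¬A, De Morgan for ∧/∨):
  ((∃j ∃p (B(j) ∧ ¬R(p))) ∨ (∃l ∃p (F(p,l) ∧ ¬B(l)))) ∧ (∀j ∃p (¬F(p,p) ∧ B(j)))
Give each quantifier a distinct variable: p↦y, j↦s, p↦c.
  ((∃j ∃p (B(j) ∧ ¬R(p))) ∨ (∃l ∃y (F(y,l) ∧ ¬B(l)))) ∧ (∀s ∃c (¬F(c,c) ∧ B(s)))
Pull the quantifiers to the front (each side's bound variable is not free in the other side):
  ∃j ∃p ∃l ∃y ∀s ∃c ((B(j) ∧ ¬R(p) ∨ F(y,l) ∧ ¬B(l)) ∧ ¬F(c,c) ∧ B(s))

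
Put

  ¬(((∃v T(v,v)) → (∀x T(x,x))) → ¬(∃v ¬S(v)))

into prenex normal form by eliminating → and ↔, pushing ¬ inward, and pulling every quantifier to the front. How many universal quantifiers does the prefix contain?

Eliminate → and ↔ using ¬ and ∨.
  ¬(¬(¬(∃v T(v,v)) ∨ (∀x T(x,x))) ∨ ¬(∃v ¬S(v)))
Move each ¬ inward, flipping quantifiers it crosses:
  ((∀v ¬T(v,v)) ∨ (∀x T(x,x))) ∧ (∃v ¬S(v))
Standardize variables apart so no two quantifiers bind the same name: v↦a.
  ((∀v ¬T(v,v)) ∨ (∀x T(x,x))) ∧ (∃a ¬S(a))
Pull the quantifiers to the front (each side's bound variable is not free in the other side):
  ∀v ∀x ∃a ((¬T(v,v) ∨ T(x,x)) ∧ ¬S(a))
The prefix is ∀v ∀x ∃a: 2 universal, 1 existential.

2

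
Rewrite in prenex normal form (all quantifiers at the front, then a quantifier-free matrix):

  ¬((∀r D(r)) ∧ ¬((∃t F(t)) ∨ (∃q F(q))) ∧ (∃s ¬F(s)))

∃r ∃t ∃q ∀s (¬D(r) ∨ F(t) ∨ F(q) ∨ F(s))

Drive negations inward (¬∀x A ≡ ∃x ¬A, ¬∃x A ≡ ∀x ¬A, De Morgan for ∧/∨):
  (∃r ¬D(r)) ∨ (∃t F(t)) ∨ (∃q F(q)) ∨ (∀s F(s))
Finally move all quantifiers to the prefix:
  ∃r ∃t ∃q ∀s (¬D(r) ∨ F(t) ∨ F(q) ∨ F(s))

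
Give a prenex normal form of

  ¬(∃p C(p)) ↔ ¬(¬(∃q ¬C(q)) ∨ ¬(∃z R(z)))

Eliminate → and ↔ using ¬ and ∨; A ↔ B as (¬A ∨ B) ∧ (¬B ∨ A).
  (¬¬(∃p C(p)) ∨ ¬(¬(∃q ¬C(q)) ∨ ¬(∃z R(z)))) ∧ (¬¬(¬(∃q ¬C(q)) ∨ ¬(∃z R(z))) ∨ ¬(∃p C(p)))
Push ¬ through the quantifiers and connectives to reach negation normal form:
  ((∃p C(p)) ∨ (∃q ¬C(q)) ∧ (∃z R(z))) ∧ ((∀q C(q)) ∨ (∀z ¬R(z)) ∨ (∀p ¬C(p)))
Standardize variables apart so no two quantifiers bind the same name: q↦x1, z↦u, p↦c.
  ((∃p C(p)) ∨ (∃q ¬C(q)) ∧ (∃z R(z))) ∧ ((∀x1 C(x1)) ∨ (∀u ¬R(u)) ∨ (∀c ¬C(c)))
Extract every quantifier outward, since the variables are now distinct and don't occur free across branches:
  ∃p ∃q ∃z ∀x1 ∀u ∀c ((C(p) ∨ ¬C(q) ∧ R(z)) ∧ (C(x1) ∨ ¬R(u) ∨ ¬C(c)))

∃p ∃q ∃z ∀x1 ∀u ∀c ((C(p) ∨ ¬C(q) ∧ R(z)) ∧ (C(x1) ∨ ¬R(u) ∨ ¬C(c)))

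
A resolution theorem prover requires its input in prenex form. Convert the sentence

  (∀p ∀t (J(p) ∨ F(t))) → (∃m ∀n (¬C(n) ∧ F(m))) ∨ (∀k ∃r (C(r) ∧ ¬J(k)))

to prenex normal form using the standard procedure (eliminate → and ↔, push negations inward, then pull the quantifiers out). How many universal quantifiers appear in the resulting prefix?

2

Eliminate → and ↔ using ¬ and ∨.
  ¬(∀p ∀t (J(p) ∨ F(t))) ∨ (∃m ∀n (¬C(n) ∧ F(m))) ∨ (∀k ∃r (C(r) ∧ ¬J(k)))
Move each ¬ inward, flipping quantifiers it crosses:
  (∃p ∃t (¬J(p) ∧ ¬F(t))) ∨ (∃m ∀n (¬C(n) ∧ F(m))) ∨ (∀k ∃r (C(r) ∧ ¬J(k)))
All bound variables are already distinct, so no renaming is needed.
Extract every quantifier outward, since the variables are now distinct and don't occur free across branches:
  ∃p ∃t ∃m ∀n ∀k ∃r (¬J(p) ∧ ¬F(t) ∨ ¬C(n) ∧ F(m) ∨ C(r) ∧ ¬J(k))
The prefix is ∃p ∃t ∃m ∀n ∀k ∃r: 2 universal, 4 existential.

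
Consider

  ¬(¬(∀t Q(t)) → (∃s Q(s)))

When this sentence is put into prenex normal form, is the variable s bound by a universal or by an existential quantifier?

Rewrite implications/biconditionals: A → B as ¬A ∨ B.
  ¬(¬¬(∀t Q(t)) ∨ (∃s Q(s)))
Push ¬ through the quantifiers and connectives to reach negation normal form:
  (∃t ¬Q(t)) ∧ (∀s ¬Q(s))
All bound variables are already distinct, so no renaming is needed.
Finally move all quantifiers to the prefix:
  ∃t ∀s (¬Q(t) ∧ ¬Q(s))
The quantifier ∃s sits under an odd number of negations (counting the antecedent side of each →), so it flips to ∀s.

universal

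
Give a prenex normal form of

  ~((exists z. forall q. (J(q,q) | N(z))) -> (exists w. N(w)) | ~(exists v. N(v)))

exists z. forall q. forall w. exists v. ((J(q,q) | N(z)) & ~N(w) & N(v))

Eliminate → and ↔ using ¬ and ∨.
  ~(~(exists z. forall q. (J(q,q) | N(z))) | (exists w. N(w)) | ~(exists v. N(v)))
Push ¬ through the quantifiers and connectives to reach negation normal form:
  (exists z. forall q. (J(q,q) | N(z))) & (forall w. ~N(w)) & (exists v. N(v))
Pull the quantifiers to the front (each side's bound variable is not free in the other side):
  exists z. forall q. forall w. exists v. ((J(q,q) | N(z)) & ~N(w) & N(v))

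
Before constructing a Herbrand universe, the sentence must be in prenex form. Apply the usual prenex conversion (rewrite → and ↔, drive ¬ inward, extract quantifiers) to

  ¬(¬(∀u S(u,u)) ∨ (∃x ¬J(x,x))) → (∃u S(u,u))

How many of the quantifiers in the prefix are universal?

Eliminate → and ↔ using ¬ and ∨.
  ¬¬(¬(∀u S(u,u)) ∨ (∃x ¬J(x,x))) ∨ (∃u S(u,u))
Move each ¬ inward, flipping quantifiers it crosses:
  (∃u ¬S(u,u)) ∨ (∃x ¬J(x,x)) ∨ (∃u S(u,u))
Standardize variables apart so no two quantifiers bind the same name: u↦q.
  (∃u ¬S(u,u)) ∨ (∃x ¬J(x,x)) ∨ (∃q S(q,q))
Extract every quantifier outward, since the variables are now distinct and don't occur free across branches:
  ∃u ∃x ∃q (¬S(u,u) ∨ ¬J(x,x) ∨ S(q,q))
The prefix is ∃u ∃x ∃q: 0 universal, 3 existential.

0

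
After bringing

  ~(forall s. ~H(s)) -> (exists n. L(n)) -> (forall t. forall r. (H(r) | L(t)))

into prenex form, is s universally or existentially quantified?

First replace A → B with ¬A ∨ B.
  ~~(forall s. ~H(s)) | ~(exists n. L(n)) | (forall t. forall r. (H(r) | L(t)))
Drive negations inward (¬∀x A ≡ ∃x ¬A, ¬∃x A ≡ ∀x ¬A, De Morgan for ∧/∨):
  (forall s. ~H(s)) | (forall n. ~L(n)) | (forall t. forall r. (H(r) | L(t)))
Finally move all quantifiers to the prefix:
  forall s. forall n. forall t. forall r. (~H(s) | ~L(n) | H(r) | L(t))
The quantifier forall s sits under an even number of negations (counting the antecedent side of each →), so it remains universal.

universal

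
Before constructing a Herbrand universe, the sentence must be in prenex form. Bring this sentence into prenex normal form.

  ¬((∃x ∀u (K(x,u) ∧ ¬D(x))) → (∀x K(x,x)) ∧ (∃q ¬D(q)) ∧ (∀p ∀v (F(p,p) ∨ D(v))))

∃x ∀u ∃r ∀q ∃p ∃v (K(x,u) ∧ ¬D(x) ∧ (¬K(r,r) ∨ D(q) ∨ ¬F(p,p) ∧ ¬D(v)))

First replace A → B with ¬A ∨ B.
  ¬(¬(∃x ∀u (K(x,u) ∧ ¬D(x))) ∨ (∀x K(x,x)) ∧ (∃q ¬D(q)) ∧ (∀p ∀v (F(p,p) ∨ D(v))))
Push ¬ through the quantifiers and connectives to reach negation normal form:
  (∃x ∀u (K(x,u) ∧ ¬D(x))) ∧ ((∃x ¬K(x,x)) ∨ (∀q D(q)) ∨ (∃p ∃v (¬F(p,p) ∧ ¬D(v))))
Standardize variables apart so no two quantifiers bind the same name: x↦r.
  (∃x ∀u (K(x,u) ∧ ¬D(x))) ∧ ((∃r ¬K(r,r)) ∨ (∀q D(q)) ∨ (∃p ∃v (¬F(p,p) ∧ ¬D(v))))
Finally move all quantifiers to the prefix:
  ∃x ∀u ∃r ∀q ∃p ∃v (K(x,u) ∧ ¬D(x) ∧ (¬K(r,r) ∨ D(q) ∨ ¬F(p,p) ∧ ¬D(v)))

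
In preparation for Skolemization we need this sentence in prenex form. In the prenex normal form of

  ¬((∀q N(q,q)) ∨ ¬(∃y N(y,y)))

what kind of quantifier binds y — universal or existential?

existential

Push ¬ through the quantifiers and connectives to reach negation normal form:
  (∃q ¬N(q,q)) ∧ (∃y N(y,y))
All bound variables are already distinct, so no renaming is needed.
Pull the quantifiers to the front (each side's bound variable is not free in the other side):
  ∃q ∃y (¬N(q,q) ∧ N(y,y))
The quantifier ∃y sits under an even number of negations, so it remains existential.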